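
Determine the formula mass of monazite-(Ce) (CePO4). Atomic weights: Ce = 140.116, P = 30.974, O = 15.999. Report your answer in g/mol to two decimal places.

M = 1(140.116) + 1(30.974) + 4(15.999)

235.09 g/mol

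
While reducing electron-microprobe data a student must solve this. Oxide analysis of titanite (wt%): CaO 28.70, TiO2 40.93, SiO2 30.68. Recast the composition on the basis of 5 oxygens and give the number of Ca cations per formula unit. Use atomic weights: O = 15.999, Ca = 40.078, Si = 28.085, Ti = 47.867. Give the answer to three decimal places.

1.000 Ca apfu

28.70 wt% CaO ÷ 56.077 g/mol = 0.51180 mol, giving 0.51180 Ca and 0.51180 O.
40.93 wt% TiO2 ÷ 79.865 g/mol = 0.51249 mol, giving 0.51249 Ti and 1.02498 O.
30.68 wt% SiO2 ÷ 60.083 g/mol = 0.51063 mol, giving 0.51063 Si and 1.02126 O.
Oxygen sums to 2.55804; scaling by 5/2.55804 = 1.95462 puts the formula on 5 O.
Ca: 0.51180 × 1.95462 = 1.000 atoms per formula unit.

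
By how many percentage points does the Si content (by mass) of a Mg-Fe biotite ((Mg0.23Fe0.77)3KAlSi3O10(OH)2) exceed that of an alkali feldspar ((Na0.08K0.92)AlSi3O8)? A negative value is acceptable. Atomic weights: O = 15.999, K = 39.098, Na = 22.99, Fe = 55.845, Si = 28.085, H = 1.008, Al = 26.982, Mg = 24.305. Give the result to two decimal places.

M((Mg0.23Fe0.77)3KAlSi3O10(OH)2) = 490.111 g/mol, so wt% Si = 84.255/490.111 × 100 = 17.19%.
M((Na0.08K0.92)AlSi3O8) = 277.038 g/mol, so wt% Si = 84.255/277.038 × 100 = 30.41%.
17.19 − 30.41 = -13.22 pp.

-13.22 percentage points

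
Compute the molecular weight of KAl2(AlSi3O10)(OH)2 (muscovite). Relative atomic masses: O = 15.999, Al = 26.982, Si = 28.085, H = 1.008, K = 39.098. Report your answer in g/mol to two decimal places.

398.30 g/mol

M = 1·39.098 + 3·26.982 + 3·28.085 + 12·15.999 + 2·1.008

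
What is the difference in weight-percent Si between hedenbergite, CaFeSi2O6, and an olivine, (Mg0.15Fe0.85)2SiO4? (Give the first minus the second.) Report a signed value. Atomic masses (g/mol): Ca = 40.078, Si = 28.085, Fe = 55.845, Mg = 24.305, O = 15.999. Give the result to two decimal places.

Si in CaFeSi2O6: molar mass 248.087 g/mol; 2×28.085 = 56.170 g → 22.64 wt%.
Si in (Mg0.15Fe0.85)2SiO4: molar mass 194.309 g/mol; 1×28.085 = 28.085 g → 14.45 wt%.
Difference = 22.64 − 14.45 = 8.19 percentage points.

8.19 percentage points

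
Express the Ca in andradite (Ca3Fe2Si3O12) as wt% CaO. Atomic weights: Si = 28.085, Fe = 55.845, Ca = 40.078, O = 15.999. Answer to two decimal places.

Formula mass = 508.167 g/mol.
3 Ca → 3.0000 mol CaO per formula unit; M(CaO) = 56.077, so CaO mass = 168.231 g.
168.231/508.167 × 100 = 33.11 wt%.

33.11 wt%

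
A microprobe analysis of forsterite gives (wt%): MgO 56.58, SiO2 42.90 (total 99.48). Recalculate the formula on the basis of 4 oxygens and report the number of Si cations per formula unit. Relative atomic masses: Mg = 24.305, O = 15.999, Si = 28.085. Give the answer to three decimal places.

MgO: 56.58/40.304 = 1.40383 mol → 1.40383 mol Mg, 1.40383 mol O.
SiO2: 42.90/60.083 = 0.71401 mol → 0.71401 mol Si, 1.42802 mol O.
Total oxygen = 2.83185 mol. Normalization factor = 4/2.83185 = 1.41250.
Si per 4 O = 0.71401 × 1.41250 = 1.009.

1.009 Si apfu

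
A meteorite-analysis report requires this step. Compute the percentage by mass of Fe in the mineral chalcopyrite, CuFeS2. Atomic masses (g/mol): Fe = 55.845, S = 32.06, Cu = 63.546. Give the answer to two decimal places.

M(CuFeS2) = 183.511 g/mol.
Fe contributes 1 × 55.845 = 55.845 g per mole.
55.845/183.511 = 0.3043 → 30.43%.

30.43 wt%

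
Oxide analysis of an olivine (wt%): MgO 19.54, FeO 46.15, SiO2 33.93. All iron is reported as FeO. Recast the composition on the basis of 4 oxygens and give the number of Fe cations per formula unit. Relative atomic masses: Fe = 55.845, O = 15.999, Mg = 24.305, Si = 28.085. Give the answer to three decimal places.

MgO: 19.54/40.304 = 0.48482 mol → 0.48482 mol Mg, 0.48482 mol O.
FeO: 46.15/71.844 = 0.64236 mol → 0.64236 mol Fe, 0.64236 mol O.
SiO2: 33.93/60.083 = 0.56472 mol → 0.56472 mol Si, 1.12944 mol O.
Total oxygen = 2.25662 mol. Normalization factor = 4/2.25662 = 1.77256.
Fe per 4 O = 0.64236 × 1.77256 = 1.139.

1.139 Fe apfu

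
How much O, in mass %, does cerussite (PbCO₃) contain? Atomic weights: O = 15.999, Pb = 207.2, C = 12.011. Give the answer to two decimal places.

Formula mass = 1×207.2 + 1×12.011 + 3×15.999 = 267.208 g/mol, of which 47.997 g is O.
So O makes up 47.997/267.208 = 0.1796 of the mass, i.e. 17.96%.

17.96 mass %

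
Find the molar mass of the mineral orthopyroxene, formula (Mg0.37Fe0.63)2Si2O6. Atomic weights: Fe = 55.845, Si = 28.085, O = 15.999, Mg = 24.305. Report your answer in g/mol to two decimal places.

M = 0.74(24.305) + 1.26(55.845) + 2(28.085) + 6(15.999)

240.51 g/mol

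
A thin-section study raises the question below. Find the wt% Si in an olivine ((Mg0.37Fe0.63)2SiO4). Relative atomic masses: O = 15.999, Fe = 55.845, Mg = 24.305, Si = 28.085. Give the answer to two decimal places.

M((Mg0.37Fe0.63)2SiO4) = 180.431 g/mol.
Si contributes 1 × 28.085 = 28.085 g per mole.
28.085/180.431 = 0.1557 → 15.57%.

15.57 mass %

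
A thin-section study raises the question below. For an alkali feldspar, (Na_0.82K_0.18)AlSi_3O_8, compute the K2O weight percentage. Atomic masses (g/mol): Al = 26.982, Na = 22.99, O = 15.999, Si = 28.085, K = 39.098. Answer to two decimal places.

Formula mass = 265.118 g/mol.
0.18 K → 0.0900 mol K2O per formula unit; M(K2O) = 94.195, so K2O mass = 8.478 g.
8.478/265.118 × 100 = 3.20 wt%.

3.20 wt%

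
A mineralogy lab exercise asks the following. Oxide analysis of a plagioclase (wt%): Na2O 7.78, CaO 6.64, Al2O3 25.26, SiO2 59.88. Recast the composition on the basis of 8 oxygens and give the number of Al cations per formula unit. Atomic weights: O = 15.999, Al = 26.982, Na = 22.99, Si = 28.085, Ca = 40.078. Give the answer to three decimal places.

Na2O (M=61.979): mol = 0.12553; Na = 0.25106, O = 0.12553.
CaO (M=56.077): mol = 0.11841; Ca = 0.11841, O = 0.11841.
Al2O3 (M=101.961): mol = 0.24774; Al = 0.49548, O = 0.74322.
SiO2 (M=60.083): mol = 0.99662; Si = 0.99662, O = 1.99324.
ΣO = 2.98040; factor = 8/ΣO = 2.68420.
Al apfu = 0.49548 × 2.68420 = 1.330.

1.330 Al apfu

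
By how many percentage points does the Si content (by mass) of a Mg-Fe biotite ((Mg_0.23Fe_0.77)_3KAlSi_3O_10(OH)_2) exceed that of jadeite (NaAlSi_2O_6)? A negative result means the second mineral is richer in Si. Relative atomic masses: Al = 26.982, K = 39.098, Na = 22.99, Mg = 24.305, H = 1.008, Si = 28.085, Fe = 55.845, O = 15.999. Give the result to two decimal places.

-10.60 percentage points

M((Mg_0.23Fe_0.77)_3KAlSi_3O_10(OH)_2) = 490.111 g/mol, so wt% Si = 84.255/490.111 × 100 = 17.19%.
M(NaAlSi_2O_6) = 202.136 g/mol, so wt% Si = 56.170/202.136 × 100 = 27.79%.
17.19 − 27.79 = -10.60 pp.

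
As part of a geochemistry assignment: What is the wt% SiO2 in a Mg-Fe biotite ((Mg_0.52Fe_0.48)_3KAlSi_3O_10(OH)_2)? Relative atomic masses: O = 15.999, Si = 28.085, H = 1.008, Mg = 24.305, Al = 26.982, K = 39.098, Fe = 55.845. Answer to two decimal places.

Molar mass of (Mg_0.52Fe_0.48)_3KAlSi_3O_10(OH)_2 = 1.56×24.305 + 1.44×55.845 + 1×39.098 + 1×26.982 + 3×28.085 + 12×15.999 + 2×1.008 = 462.672 g/mol.
Each formula unit contains 3 Si, equivalent to 3/1 = 3.0000 mol SiO2.
M(SiO2) = 1×28.085 + 2×15.999 = 60.083 g/mol.
Mass of SiO2 per formula unit = 3.0000 × 60.083 = 180.249 g.
SiO2 wt% = 180.249 / 462.672 × 100 = 38.96%.

38.96 wt%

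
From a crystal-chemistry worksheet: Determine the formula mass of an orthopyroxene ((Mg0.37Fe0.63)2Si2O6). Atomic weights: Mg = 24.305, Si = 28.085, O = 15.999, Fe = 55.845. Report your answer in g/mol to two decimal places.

Mg: 0.74 × 24.305 = 17.9857
Fe: 1.26 × 55.845 = 70.3647
Si: 2 × 28.085 = 56.1700
O: 6 × 15.999 = 95.9940
Summing the contributions gives the formula mass.

240.51 g/mol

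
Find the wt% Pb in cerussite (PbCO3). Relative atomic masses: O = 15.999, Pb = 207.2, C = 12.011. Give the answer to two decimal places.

Formula mass = 1*207.2 + 1*12.011 + 3*15.999 = 267.208 g/mol, of which 207.200 g is Pb.
So Pb makes up 207.200/267.208 = 0.7754 of the mass, i.e. 77.54%.

77.54 wt%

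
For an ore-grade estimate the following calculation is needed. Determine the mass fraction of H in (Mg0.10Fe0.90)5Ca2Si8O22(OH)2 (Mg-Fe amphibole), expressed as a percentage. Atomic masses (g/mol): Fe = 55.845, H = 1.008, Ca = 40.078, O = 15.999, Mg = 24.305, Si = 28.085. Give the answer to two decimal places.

M((Mg0.10Fe0.90)5Ca2Si8O22(OH)2) = 954.283 g/mol.
H contributes 2 × 1.008 = 2.016 g per mole.
2.016/954.283 = 0.0021 → 0.21%.

0.21 wt%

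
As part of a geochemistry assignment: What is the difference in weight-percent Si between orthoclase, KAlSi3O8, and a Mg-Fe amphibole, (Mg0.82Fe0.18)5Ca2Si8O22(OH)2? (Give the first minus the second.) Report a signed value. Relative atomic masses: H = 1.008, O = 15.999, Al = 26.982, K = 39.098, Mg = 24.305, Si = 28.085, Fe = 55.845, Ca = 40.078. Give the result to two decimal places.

Si in KAlSi3O8: molar mass 278.327 g/mol; 3×28.085 = 84.255 g → 30.27 wt%.
Si in (Mg0.82Fe0.18)5Ca2Si8O22(OH)2: molar mass 840.739 g/mol; 8×28.085 = 224.680 g → 26.72 wt%.
Difference = 30.27 − 26.72 = 3.55 percentage points.

3.55 percentage points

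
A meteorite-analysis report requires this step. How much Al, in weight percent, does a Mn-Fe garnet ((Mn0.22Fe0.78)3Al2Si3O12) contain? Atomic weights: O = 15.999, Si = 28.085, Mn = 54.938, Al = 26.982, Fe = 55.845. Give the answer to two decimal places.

Molar mass of (Mn0.22Fe0.78)3Al2Si3O12: 0.66×54.938 + 2.34×55.845 + 2×26.982 + 3×28.085 + 12×15.999 = 497.143 g/mol.
Mass of Al per formula unit: 2 × 26.982 = 53.964 g.
Weight fraction Al = 53.964 / 497.143 = 0.1085.

10.85 weight percent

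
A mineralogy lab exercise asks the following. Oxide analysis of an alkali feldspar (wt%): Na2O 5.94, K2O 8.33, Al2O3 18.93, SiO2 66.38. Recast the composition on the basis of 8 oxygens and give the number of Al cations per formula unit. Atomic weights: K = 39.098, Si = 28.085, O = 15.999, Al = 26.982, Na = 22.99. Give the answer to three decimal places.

5.94 wt% Na2O ÷ 61.979 g/mol = 0.09584 mol, giving 0.19168 Na and 0.09584 O.
8.33 wt% K2O ÷ 94.195 g/mol = 0.08843 mol, giving 0.17686 K and 0.08843 O.
18.93 wt% Al2O3 ÷ 101.961 g/mol = 0.18566 mol, giving 0.37132 Al and 0.55698 O.
66.38 wt% SiO2 ÷ 60.083 g/mol = 1.10481 mol, giving 1.10481 Si and 2.20962 O.
Oxygen sums to 2.95087; scaling by 8/2.95087 = 2.71106 puts the formula on 8 O.
Al: 0.37132 × 2.71106 = 1.007 atoms per formula unit.

1.007 Al apfu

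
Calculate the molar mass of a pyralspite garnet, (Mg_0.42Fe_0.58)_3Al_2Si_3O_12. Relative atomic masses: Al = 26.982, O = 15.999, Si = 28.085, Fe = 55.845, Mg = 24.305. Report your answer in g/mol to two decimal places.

458.00 g/mol

Mg: 1.26 × 24.305 = 30.6243
Fe: 1.74 × 55.845 = 97.1703
Al: 2 × 26.982 = 53.9640
Si: 3 × 28.085 = 84.2550
O: 12 × 15.999 = 191.9880
Summing the contributions gives the formula mass.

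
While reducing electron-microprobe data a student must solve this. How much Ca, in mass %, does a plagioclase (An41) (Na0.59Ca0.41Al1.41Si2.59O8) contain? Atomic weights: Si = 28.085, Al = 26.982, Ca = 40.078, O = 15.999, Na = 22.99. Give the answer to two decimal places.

6.11 mass %

Formula mass = 0.59·22.99 + 0.41·40.078 + 1.41·26.982 + 2.59·28.085 + 8·15.999 = 268.773 g/mol, of which 16.432 g is Ca.
So Ca makes up 16.432/268.773 = 0.0611 of the mass, i.e. 6.11%.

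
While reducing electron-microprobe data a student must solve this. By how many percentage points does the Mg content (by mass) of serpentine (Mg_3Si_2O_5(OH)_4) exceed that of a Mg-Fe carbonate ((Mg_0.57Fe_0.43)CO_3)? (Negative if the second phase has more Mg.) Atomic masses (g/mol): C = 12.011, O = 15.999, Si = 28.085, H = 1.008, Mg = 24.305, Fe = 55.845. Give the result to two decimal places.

12.16 percentage points

Mg in Mg_3Si_2O_5(OH)_4: molar mass 277.108 g/mol; 3×24.305 = 72.915 g → 26.31 wt%.
Mg in (Mg_0.57Fe_0.43)CO_3: molar mass 97.875 g/mol; 0.57×24.305 = 13.854 g → 14.15 wt%.
Difference = 26.31 − 14.15 = 12.16 percentage points.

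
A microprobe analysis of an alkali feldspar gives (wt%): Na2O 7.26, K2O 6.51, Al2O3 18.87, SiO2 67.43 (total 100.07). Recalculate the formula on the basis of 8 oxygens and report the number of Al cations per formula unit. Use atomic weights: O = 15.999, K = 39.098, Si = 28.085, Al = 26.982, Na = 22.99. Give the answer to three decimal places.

0.992 Al apfu

7.26 wt% Na2O ÷ 61.979 g/mol = 0.11714 mol, giving 0.23428 Na and 0.11714 O.
6.51 wt% K2O ÷ 94.195 g/mol = 0.06911 mol, giving 0.13822 K and 0.06911 O.
18.87 wt% Al2O3 ÷ 101.961 g/mol = 0.18507 mol, giving 0.37014 Al and 0.55521 O.
67.43 wt% SiO2 ÷ 60.083 g/mol = 1.12228 mol, giving 1.12228 Si and 2.24456 O.
Oxygen sums to 2.98602; scaling by 8/2.98602 = 2.67915 puts the formula on 8 O.
Al: 0.37014 × 2.67915 = 0.992 atoms per formula unit.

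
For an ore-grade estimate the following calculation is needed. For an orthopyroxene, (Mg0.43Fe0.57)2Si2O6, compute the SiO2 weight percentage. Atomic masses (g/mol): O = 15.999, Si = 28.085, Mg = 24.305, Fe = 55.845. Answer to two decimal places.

Molar mass of (Mg0.43Fe0.57)2Si2O6 = 0.86*24.305 + 1.14*55.845 + 2*28.085 + 6*15.999 = 236.730 g/mol.
Each formula unit contains 2 Si, equivalent to 2/1 = 2.0000 mol SiO2.
M(SiO2) = 1×28.085 + 2×15.999 = 60.083 g/mol.
Mass of SiO2 per formula unit = 2.0000 × 60.083 = 120.166 g.
SiO2 wt% = 120.166 / 236.730 × 100 = 50.76%.

50.76 wt%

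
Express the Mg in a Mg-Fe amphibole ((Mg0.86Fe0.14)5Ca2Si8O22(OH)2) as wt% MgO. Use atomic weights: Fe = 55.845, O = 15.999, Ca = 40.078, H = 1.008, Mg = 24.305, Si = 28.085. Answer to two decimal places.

Formula mass = 834.431 g/mol.
4.30 Mg → 4.3000 mol MgO per formula unit; M(MgO) = 40.304, so MgO mass = 173.307 g.
173.307/834.431 × 100 = 20.77 wt%.

20.77 wt%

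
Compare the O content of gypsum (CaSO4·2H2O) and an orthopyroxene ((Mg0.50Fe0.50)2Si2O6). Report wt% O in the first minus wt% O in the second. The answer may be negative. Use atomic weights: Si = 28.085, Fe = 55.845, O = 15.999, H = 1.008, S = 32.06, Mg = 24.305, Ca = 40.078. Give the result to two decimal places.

14.44 percentage points

O in CaSO4·2H2O: molar mass 172.164 g/mol; 6×15.999 = 95.994 g → 55.76 wt%.
O in (Mg0.50Fe0.50)2Si2O6: molar mass 232.314 g/mol; 6×15.999 = 95.994 g → 41.32 wt%.
Difference = 55.76 − 41.32 = 14.44 percentage points.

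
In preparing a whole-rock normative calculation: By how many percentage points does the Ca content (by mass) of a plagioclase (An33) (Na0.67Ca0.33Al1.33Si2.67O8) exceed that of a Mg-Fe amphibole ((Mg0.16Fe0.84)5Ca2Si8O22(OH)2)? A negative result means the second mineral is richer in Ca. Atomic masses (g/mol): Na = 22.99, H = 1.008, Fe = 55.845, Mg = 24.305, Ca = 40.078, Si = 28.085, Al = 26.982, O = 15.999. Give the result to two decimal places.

First mineral: 13.226 g Ca in 267.494 g formula = 4.94 wt% Ca.
Second mineral: 80.156 g Ca in 944.821 g formula = 8.48 wt% Ca.
4.94% − 8.48% gives a difference of -3.54 percentage points.

-3.54 percentage points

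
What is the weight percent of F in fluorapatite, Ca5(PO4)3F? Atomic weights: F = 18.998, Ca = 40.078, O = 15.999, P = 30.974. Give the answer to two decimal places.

Formula mass = 5*40.078 + 3*30.974 + 12*15.999 + 1*18.998 = 504.298 g/mol, of which 18.998 g is F.
So F makes up 18.998/504.298 = 0.0377 of the mass, i.e. 3.77%.

3.77 mass %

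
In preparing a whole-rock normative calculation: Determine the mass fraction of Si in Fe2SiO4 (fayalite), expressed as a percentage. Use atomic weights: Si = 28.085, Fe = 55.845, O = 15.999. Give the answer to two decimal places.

13.78 mass %

M(Fe2SiO4) = 203.771 g/mol.
Si contributes 1 × 28.085 = 28.085 g per mole.
28.085/203.771 = 0.1378 → 13.78%.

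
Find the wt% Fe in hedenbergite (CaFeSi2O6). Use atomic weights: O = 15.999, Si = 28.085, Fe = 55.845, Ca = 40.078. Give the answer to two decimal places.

Formula mass = 1×40.078 + 1×55.845 + 2×28.085 + 6×15.999 = 248.087 g/mol, of which 55.845 g is Fe.
So Fe makes up 55.845/248.087 = 0.2251 of the mass, i.e. 22.51%.

22.51 weight percent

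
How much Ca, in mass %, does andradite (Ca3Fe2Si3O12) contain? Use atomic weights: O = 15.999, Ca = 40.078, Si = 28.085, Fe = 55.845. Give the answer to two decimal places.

23.66 mass %

Formula mass = 3*40.078 + 2*55.845 + 3*28.085 + 12*15.999 = 508.167 g/mol, of which 120.234 g is Ca.
So Ca makes up 120.234/508.167 = 0.2366 of the mass, i.e. 23.66%.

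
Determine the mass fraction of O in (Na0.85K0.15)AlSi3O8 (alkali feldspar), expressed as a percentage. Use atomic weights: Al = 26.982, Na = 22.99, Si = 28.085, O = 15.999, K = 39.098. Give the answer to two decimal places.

Molar mass of (Na0.85K0.15)AlSi3O8: 0.85·22.99 + 0.15·39.098 + 1·26.982 + 3·28.085 + 8·15.999 = 264.635 g/mol.
Mass of O per formula unit: 8 × 15.999 = 127.992 g.
Weight fraction O = 127.992 / 264.635 = 0.4837.

48.37 wt%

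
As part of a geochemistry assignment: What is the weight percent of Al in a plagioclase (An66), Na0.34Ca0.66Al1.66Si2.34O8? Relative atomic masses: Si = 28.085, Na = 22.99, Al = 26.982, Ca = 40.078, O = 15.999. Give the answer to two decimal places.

Molar mass of Na0.34Ca0.66Al1.66Si2.34O8: 0.34*22.99 + 0.66*40.078 + 1.66*26.982 + 2.34*28.085 + 8*15.999 = 272.769 g/mol.
Mass of Al per formula unit: 1.66 × 26.982 = 44.790 g.
Weight fraction Al = 44.790 / 272.769 = 0.1642.

16.42 weight percent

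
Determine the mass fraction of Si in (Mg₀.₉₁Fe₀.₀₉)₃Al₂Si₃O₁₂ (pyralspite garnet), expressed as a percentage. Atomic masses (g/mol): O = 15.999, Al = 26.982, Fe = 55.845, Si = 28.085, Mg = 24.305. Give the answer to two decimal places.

20.47 mass %

Molar mass of (Mg₀.₉₁Fe₀.₀₉)₃Al₂Si₃O₁₂: 2.73·24.305 + 0.27·55.845 + 2·26.982 + 3·28.085 + 12·15.999 = 411.638 g/mol.
Mass of Si per formula unit: 3 × 28.085 = 84.255 g.
Weight fraction Si = 84.255 / 411.638 = 0.2047.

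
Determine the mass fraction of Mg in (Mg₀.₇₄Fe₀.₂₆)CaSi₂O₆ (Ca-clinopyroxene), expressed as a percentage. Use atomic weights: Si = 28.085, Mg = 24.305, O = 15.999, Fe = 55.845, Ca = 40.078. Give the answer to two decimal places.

8.00 weight percent

Molar mass of (Mg₀.₇₄Fe₀.₂₆)CaSi₂O₆: 0.74×24.305 + 0.26×55.845 + 1×40.078 + 2×28.085 + 6×15.999 = 224.747 g/mol.
Mass of Mg per formula unit: 0.74 × 24.305 = 17.986 g.
Weight fraction Mg = 17.986 / 224.747 = 0.0800.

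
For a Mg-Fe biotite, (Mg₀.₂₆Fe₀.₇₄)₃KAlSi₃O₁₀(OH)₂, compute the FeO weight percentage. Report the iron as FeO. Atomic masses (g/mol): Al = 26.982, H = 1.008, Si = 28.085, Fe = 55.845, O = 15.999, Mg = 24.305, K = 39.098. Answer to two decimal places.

Molar mass of (Mg₀.₂₆Fe₀.₇₄)₃KAlSi₃O₁₀(OH)₂ = 0.78·24.305 + 2.22·55.845 + 1·39.098 + 1·26.982 + 3·28.085 + 12·15.999 + 2·1.008 = 487.273 g/mol.
Each formula unit contains 2.22 Fe, equivalent to 2.22/1 = 2.2200 mol FeO.
M(FeO) = 1×55.845 + 1×15.999 = 71.844 g/mol.
Mass of FeO per formula unit = 2.2200 × 71.844 = 159.494 g.
FeO wt% = 159.494 / 487.273 × 100 = 32.73%.

32.73 wt%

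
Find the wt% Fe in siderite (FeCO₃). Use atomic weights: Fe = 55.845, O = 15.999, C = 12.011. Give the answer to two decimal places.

Formula mass = 1×55.845 + 1×12.011 + 3×15.999 = 115.853 g/mol, of which 55.845 g is Fe.
So Fe makes up 55.845/115.853 = 0.4820 of the mass, i.e. 48.20%.

48.20 wt%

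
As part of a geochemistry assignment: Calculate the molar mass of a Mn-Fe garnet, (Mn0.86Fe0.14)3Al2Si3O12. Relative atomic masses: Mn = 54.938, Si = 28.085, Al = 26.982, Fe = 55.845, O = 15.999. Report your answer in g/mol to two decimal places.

The formula mass is the sum 2.58(54.938) + 0.42(55.845) + 2(26.982) + 3(28.085) + 12(15.999).

495.40 g/mol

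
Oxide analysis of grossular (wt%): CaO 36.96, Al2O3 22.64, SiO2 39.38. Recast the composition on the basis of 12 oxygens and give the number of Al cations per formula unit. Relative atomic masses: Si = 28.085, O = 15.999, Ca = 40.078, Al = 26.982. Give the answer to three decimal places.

CaO (M=56.077): mol = 0.65909; Ca = 0.65909, O = 0.65909.
Al2O3 (M=101.961): mol = 0.22205; Al = 0.44410, O = 0.66615.
SiO2 (M=60.083): mol = 0.65543; Si = 0.65543, O = 1.31086.
ΣO = 2.63610; factor = 12/ΣO = 4.55218.
Al apfu = 0.44410 × 4.55218 = 2.022.

2.022 Al apfu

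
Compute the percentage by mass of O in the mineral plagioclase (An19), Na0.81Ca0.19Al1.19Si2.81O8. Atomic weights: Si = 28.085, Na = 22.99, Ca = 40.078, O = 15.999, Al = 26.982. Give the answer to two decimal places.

48.25 weight percent

Molar mass of Na0.81Ca0.19Al1.19Si2.81O8: 0.81·22.99 + 0.19·40.078 + 1.19·26.982 + 2.81·28.085 + 8·15.999 = 265.256 g/mol.
Mass of O per formula unit: 8 × 15.999 = 127.992 g.
Weight fraction O = 127.992 / 265.256 = 0.4825.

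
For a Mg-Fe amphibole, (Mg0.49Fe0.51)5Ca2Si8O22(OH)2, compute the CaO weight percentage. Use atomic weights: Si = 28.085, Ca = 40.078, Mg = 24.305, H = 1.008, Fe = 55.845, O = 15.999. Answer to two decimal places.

12.56 wt%

Molar mass of (Mg0.49Fe0.51)5Ca2Si8O22(OH)2 = 2.45·24.305 + 2.55·55.845 + 2·40.078 + 8·28.085 + 24·15.999 + 2·1.008 = 892.780 g/mol.
Each formula unit contains 2 Ca, equivalent to 2/1 = 2.0000 mol CaO.
M(CaO) = 1×40.078 + 1×15.999 = 56.077 g/mol.
Mass of CaO per formula unit = 2.0000 × 56.077 = 112.154 g.
CaO wt% = 112.154 / 892.780 × 100 = 12.56%.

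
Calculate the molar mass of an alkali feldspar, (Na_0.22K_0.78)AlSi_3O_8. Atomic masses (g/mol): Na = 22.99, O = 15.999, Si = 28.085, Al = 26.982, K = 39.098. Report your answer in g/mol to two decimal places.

274.78 g/mol

The formula mass is the sum 0.22×22.99 + 0.78×39.098 + 1×26.982 + 3×28.085 + 8×15.999.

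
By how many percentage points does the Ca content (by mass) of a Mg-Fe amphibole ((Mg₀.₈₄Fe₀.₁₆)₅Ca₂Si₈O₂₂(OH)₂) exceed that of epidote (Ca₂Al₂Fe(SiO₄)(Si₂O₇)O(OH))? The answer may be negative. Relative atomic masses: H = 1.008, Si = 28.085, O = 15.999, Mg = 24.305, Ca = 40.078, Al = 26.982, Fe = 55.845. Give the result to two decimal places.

-7.02 percentage points

First mineral: 80.156 g Ca in 837.585 g formula = 9.57 wt% Ca.
Second mineral: 80.156 g Ca in 483.215 g formula = 16.59 wt% Ca.
9.57% − 16.59% gives a difference of -7.02 percentage points.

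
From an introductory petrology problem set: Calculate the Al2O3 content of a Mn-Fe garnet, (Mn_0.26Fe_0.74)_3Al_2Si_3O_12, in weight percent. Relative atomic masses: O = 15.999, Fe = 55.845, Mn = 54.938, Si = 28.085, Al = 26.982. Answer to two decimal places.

Molar mass of (Mn_0.26Fe_0.74)_3Al_2Si_3O_12 = 0.78·54.938 + 2.22·55.845 + 2·26.982 + 3·28.085 + 12·15.999 = 497.035 g/mol.
Each formula unit contains 2 Al, equivalent to 2/2 = 1.0000 mol Al2O3.
M(Al2O3) = 2×26.982 + 3×15.999 = 101.961 g/mol.
Mass of Al2O3 per formula unit = 1.0000 × 101.961 = 101.961 g.
Al2O3 wt% = 101.961 / 497.035 × 100 = 20.51%.

20.51 wt%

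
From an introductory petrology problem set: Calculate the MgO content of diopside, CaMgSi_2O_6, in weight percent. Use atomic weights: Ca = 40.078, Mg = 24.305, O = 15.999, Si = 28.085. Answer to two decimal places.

Formula mass = 216.547 g/mol.
1 Mg → 1.0000 mol MgO per formula unit; M(MgO) = 40.304, so MgO mass = 40.304 g.
40.304/216.547 × 100 = 18.61 wt%.

18.61 wt%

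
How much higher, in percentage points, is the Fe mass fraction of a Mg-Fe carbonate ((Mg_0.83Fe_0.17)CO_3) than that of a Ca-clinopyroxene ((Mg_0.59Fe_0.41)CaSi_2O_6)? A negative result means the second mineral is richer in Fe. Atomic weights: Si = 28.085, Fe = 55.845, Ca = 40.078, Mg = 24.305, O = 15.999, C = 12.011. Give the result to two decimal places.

0.61 percentage points

M((Mg_0.83Fe_0.17)CO_3) = 89.675 g/mol, so wt% Fe = 9.494/89.675 × 100 = 10.59%.
M((Mg_0.59Fe_0.41)CaSi_2O_6) = 229.478 g/mol, so wt% Fe = 22.896/229.478 × 100 = 9.98%.
10.59 − 9.98 = 0.61 pp.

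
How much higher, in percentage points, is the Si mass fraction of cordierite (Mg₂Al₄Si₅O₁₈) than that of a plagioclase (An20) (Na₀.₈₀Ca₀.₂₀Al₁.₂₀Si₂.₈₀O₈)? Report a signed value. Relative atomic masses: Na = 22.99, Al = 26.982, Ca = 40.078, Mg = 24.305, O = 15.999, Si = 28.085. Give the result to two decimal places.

M(Mg₂Al₄Si₅O₁₈) = 584.945 g/mol, so wt% Si = 140.425/584.945 × 100 = 24.01%.
M(Na₀.₈₀Ca₀.₂₀Al₁.₂₀Si₂.₈₀O₈) = 265.416 g/mol, so wt% Si = 78.638/265.416 × 100 = 29.63%.
24.01 − 29.63 = -5.62 pp.

-5.62 percentage points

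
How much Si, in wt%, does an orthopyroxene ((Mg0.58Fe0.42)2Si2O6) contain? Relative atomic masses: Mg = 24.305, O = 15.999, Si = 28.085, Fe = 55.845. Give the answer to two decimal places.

24.72 wt%

Formula mass = 1.16*24.305 + 0.84*55.845 + 2*28.085 + 6*15.999 = 227.268 g/mol, of which 56.170 g is Si.
So Si makes up 56.170/227.268 = 0.2472 of the mass, i.e. 24.72%.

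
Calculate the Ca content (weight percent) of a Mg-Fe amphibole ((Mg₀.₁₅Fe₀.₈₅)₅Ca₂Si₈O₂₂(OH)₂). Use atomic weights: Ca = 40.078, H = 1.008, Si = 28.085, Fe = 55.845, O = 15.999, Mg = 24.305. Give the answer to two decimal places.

Molar mass of (Mg₀.₁₅Fe₀.₈₅)₅Ca₂Si₈O₂₂(OH)₂: 0.75*24.305 + 4.25*55.845 + 2*40.078 + 8*28.085 + 24*15.999 + 2*1.008 = 946.398 g/mol.
Mass of Ca per formula unit: 2 × 40.078 = 80.156 g.
Weight fraction Ca = 80.156 / 946.398 = 0.0847.

8.47 weight percent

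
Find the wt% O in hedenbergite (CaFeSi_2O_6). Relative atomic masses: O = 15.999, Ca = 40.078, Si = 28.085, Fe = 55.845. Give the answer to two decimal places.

M(CaFeSi_2O_6) = 248.087 g/mol.
O contributes 6 × 15.999 = 95.994 g per mole.
95.994/248.087 = 0.3869 → 38.69%.

38.69 weight percent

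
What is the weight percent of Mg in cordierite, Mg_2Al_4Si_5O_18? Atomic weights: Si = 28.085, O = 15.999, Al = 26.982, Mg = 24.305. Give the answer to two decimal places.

Molar mass of Mg_2Al_4Si_5O_18: 2*24.305 + 4*26.982 + 5*28.085 + 18*15.999 = 584.945 g/mol.
Mass of Mg per formula unit: 2 × 24.305 = 48.610 g.
Weight fraction Mg = 48.610 / 584.945 = 0.0831.

8.31 wt%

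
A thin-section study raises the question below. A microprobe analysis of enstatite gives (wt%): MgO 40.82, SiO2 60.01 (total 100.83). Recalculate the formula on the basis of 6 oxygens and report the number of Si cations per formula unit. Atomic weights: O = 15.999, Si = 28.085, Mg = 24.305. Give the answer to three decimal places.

MgO: 40.82/40.304 = 1.01280 mol → 1.01280 mol Mg, 1.01280 mol O.
SiO2: 60.01/60.083 = 0.99879 mol → 0.99879 mol Si, 1.99758 mol O.
Total oxygen = 3.01038 mol. Normalization factor = 6/3.01038 = 1.99310.
Si per 6 O = 0.99879 × 1.99310 = 1.991.

1.991 Si apfu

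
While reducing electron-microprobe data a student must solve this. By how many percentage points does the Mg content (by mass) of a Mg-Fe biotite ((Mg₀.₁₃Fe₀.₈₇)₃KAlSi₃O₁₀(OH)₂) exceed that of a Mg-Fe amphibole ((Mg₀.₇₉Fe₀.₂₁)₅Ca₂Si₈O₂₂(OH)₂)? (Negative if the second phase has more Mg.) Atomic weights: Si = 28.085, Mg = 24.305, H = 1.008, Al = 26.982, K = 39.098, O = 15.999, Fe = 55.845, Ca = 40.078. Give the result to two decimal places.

-9.46 percentage points

M((Mg₀.₁₃Fe₀.₈₇)₃KAlSi₃O₁₀(OH)₂) = 499.573 g/mol, so wt% Mg = 9.479/499.573 × 100 = 1.90%.
M((Mg₀.₇₉Fe₀.₂₁)₅Ca₂Si₈O₂₂(OH)₂) = 845.470 g/mol, so wt% Mg = 96.005/845.470 × 100 = 11.36%.
1.90 − 11.36 = -9.46 pp.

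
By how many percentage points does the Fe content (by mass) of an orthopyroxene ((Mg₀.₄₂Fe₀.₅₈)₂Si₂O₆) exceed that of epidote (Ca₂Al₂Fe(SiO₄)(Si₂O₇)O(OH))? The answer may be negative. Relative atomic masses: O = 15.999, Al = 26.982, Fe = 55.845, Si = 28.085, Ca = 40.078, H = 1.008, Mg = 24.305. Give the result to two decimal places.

15.73 percentage points

Fe in (Mg₀.₄₂Fe₀.₅₈)₂Si₂O₆: molar mass 237.360 g/mol; 1.16×55.845 = 64.780 g → 27.29 wt%.
Fe in Ca₂Al₂Fe(SiO₄)(Si₂O₇)O(OH): molar mass 483.215 g/mol; 1×55.845 = 55.845 g → 11.56 wt%.
Difference = 27.29 − 11.56 = 15.73 percentage points.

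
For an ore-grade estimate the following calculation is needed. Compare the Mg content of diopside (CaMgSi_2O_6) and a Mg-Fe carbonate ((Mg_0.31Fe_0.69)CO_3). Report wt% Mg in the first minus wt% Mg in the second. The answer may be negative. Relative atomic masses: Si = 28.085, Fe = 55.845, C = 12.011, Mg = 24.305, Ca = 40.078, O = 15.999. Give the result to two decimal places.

4.12 percentage points

M(CaMgSi_2O_6) = 216.547 g/mol, so wt% Mg = 24.305/216.547 × 100 = 11.22%.
M((Mg_0.31Fe_0.69)CO_3) = 106.076 g/mol, so wt% Mg = 7.535/106.076 × 100 = 7.10%.
11.22 − 7.10 = 4.12 pp.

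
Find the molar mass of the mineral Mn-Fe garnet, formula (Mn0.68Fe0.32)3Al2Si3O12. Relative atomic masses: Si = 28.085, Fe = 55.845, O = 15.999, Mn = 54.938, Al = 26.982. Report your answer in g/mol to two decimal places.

495.89 g/mol

Mn: 2.04 × 54.938 = 112.0735
Fe: 0.96 × 55.845 = 53.6112
Al: 2 × 26.982 = 53.9640
Si: 3 × 28.085 = 84.2550
O: 12 × 15.999 = 191.9880
Summing the contributions gives the formula mass.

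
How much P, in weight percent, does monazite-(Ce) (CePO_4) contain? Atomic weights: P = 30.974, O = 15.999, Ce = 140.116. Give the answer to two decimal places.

13.18 weight percent

Molar mass of CePO_4: 1×140.116 + 1×30.974 + 4×15.999 = 235.086 g/mol.
Mass of P per formula unit: 1 × 30.974 = 30.974 g.
Weight fraction P = 30.974 / 235.086 = 0.1318.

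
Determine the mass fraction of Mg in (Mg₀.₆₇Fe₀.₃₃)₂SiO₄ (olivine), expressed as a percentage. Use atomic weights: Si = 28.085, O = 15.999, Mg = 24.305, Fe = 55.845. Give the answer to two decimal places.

Molar mass of (Mg₀.₆₇Fe₀.₃₃)₂SiO₄: 1.34×24.305 + 0.66×55.845 + 1×28.085 + 4×15.999 = 161.507 g/mol.
Mass of Mg per formula unit: 1.34 × 24.305 = 32.569 g.
Weight fraction Mg = 32.569 / 161.507 = 0.2017.

20.17 weight percent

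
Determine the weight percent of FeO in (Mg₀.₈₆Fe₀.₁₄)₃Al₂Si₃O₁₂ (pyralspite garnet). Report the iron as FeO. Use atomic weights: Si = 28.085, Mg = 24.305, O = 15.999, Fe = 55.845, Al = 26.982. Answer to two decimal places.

Molar mass of (Mg₀.₈₆Fe₀.₁₄)₃Al₂Si₃O₁₂ = 2.58·24.305 + 0.42·55.845 + 2·26.982 + 3·28.085 + 12·15.999 = 416.369 g/mol.
Each formula unit contains 0.42 Fe, equivalent to 0.42/1 = 0.4200 mol FeO.
M(FeO) = 1×55.845 + 1×15.999 = 71.844 g/mol.
Mass of FeO per formula unit = 0.4200 × 71.844 = 30.174 g.
FeO wt% = 30.174 / 416.369 × 100 = 7.25%.

7.25 wt%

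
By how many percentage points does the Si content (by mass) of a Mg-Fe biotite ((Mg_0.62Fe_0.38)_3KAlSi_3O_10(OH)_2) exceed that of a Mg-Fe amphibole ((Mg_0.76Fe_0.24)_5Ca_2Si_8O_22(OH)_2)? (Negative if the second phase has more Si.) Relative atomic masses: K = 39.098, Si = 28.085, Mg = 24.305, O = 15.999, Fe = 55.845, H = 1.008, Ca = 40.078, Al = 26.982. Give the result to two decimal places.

-7.84 percentage points

Si in (Mg_0.62Fe_0.38)_3KAlSi_3O_10(OH)_2: molar mass 453.210 g/mol; 3×28.085 = 84.255 g → 18.59 wt%.
Si in (Mg_0.76Fe_0.24)_5Ca_2Si_8O_22(OH)_2: molar mass 850.201 g/mol; 8×28.085 = 224.680 g → 26.43 wt%.
Difference = 18.59 − 26.43 = -7.84 percentage points.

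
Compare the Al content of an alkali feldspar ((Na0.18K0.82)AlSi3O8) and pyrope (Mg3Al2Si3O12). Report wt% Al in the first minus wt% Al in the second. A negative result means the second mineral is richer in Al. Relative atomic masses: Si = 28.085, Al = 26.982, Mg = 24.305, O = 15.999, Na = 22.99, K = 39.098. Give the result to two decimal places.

-3.59 percentage points

Al in (Na0.18K0.82)AlSi3O8: molar mass 275.428 g/mol; 1×26.982 = 26.982 g → 9.80 wt%.
Al in Mg3Al2Si3O12: molar mass 403.122 g/mol; 2×26.982 = 53.964 g → 13.39 wt%.
Difference = 9.80 − 13.39 = -3.59 percentage points.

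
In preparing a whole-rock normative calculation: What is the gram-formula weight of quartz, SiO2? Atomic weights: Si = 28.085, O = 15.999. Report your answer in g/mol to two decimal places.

60.08 g/mol

Si: 1 × 28.085 = 28.0850
O: 2 × 15.999 = 31.9980
Summing the contributions gives the formula mass.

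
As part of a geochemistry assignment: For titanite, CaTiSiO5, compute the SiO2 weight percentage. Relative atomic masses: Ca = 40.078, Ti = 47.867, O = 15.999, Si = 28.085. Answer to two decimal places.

Molar mass of CaTiSiO5 = 1*40.078 + 1*47.867 + 1*28.085 + 5*15.999 = 196.025 g/mol.
Each formula unit contains 1 Si, equivalent to 1/1 = 1.0000 mol SiO2.
M(SiO2) = 1×28.085 + 2×15.999 = 60.083 g/mol.
Mass of SiO2 per formula unit = 1.0000 × 60.083 = 60.083 g.
SiO2 wt% = 60.083 / 196.025 × 100 = 30.65%.

30.65 wt%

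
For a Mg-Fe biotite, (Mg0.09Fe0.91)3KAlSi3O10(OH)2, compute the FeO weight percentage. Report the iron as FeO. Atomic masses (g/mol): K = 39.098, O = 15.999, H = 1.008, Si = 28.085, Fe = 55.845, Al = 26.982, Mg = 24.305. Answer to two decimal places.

Formula mass = 503.358 g/mol.
2.73 Fe → 2.7300 mol FeO per formula unit; M(FeO) = 71.844, so FeO mass = 196.134 g.
196.134/503.358 × 100 = 38.97 wt%.

38.97 wt%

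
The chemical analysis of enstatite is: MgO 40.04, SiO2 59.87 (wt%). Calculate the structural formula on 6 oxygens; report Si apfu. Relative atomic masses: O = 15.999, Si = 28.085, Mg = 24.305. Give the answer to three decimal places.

40.04 wt% MgO ÷ 40.304 g/mol = 0.99345 mol, giving 0.99345 Mg and 0.99345 O.
59.87 wt% SiO2 ÷ 60.083 g/mol = 0.99645 mol, giving 0.99645 Si and 1.99290 O.
Oxygen sums to 2.98635; scaling by 6/2.98635 = 2.00914 puts the formula on 6 O.
Si: 0.99645 × 2.00914 = 2.002 atoms per formula unit.

2.002 Si apfu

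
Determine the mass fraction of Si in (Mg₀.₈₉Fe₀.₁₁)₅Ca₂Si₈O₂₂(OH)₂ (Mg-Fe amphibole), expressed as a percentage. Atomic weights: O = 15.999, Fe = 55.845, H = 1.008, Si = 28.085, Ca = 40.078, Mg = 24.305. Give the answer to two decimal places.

M((Mg₀.₈₉Fe₀.₁₁)₅Ca₂Si₈O₂₂(OH)₂) = 829.700 g/mol.
Si contributes 8 × 28.085 = 224.680 g per mole.
224.680/829.700 = 0.2708 → 27.08%.

27.08 mass %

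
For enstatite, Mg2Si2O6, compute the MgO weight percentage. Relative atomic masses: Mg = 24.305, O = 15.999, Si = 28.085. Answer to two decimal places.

Formula mass = 200.774 g/mol.
2 Mg → 2.0000 mol MgO per formula unit; M(MgO) = 40.304, so MgO mass = 80.608 g.
80.608/200.774 × 100 = 40.15 wt%.

40.15 wt%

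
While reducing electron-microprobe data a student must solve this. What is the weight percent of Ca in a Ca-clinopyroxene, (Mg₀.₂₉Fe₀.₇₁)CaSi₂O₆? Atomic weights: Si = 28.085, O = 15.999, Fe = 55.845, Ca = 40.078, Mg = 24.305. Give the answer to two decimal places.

Molar mass of (Mg₀.₂₉Fe₀.₇₁)CaSi₂O₆: 0.29*24.305 + 0.71*55.845 + 1*40.078 + 2*28.085 + 6*15.999 = 238.940 g/mol.
Mass of Ca per formula unit: 1 × 40.078 = 40.078 g.
Weight fraction Ca = 40.078 / 238.940 = 0.1677.

16.77 mass %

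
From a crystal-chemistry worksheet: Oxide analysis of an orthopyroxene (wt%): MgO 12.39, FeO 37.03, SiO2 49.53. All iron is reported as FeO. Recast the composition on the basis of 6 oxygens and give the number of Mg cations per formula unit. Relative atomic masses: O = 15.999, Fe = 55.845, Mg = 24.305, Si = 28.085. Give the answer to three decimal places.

12.39 wt% MgO ÷ 40.304 g/mol = 0.30741 mol, giving 0.30741 Mg and 0.30741 O.
37.03 wt% FeO ÷ 71.844 g/mol = 0.51542 mol, giving 0.51542 Fe and 0.51542 O.
49.53 wt% SiO2 ÷ 60.083 g/mol = 0.82436 mol, giving 0.82436 Si and 1.64872 O.
Oxygen sums to 2.47155; scaling by 6/2.47155 = 2.42763 puts the formula on 6 O.
Mg: 0.30741 × 2.42763 = 0.746 atoms per formula unit.

0.746 Mg apfu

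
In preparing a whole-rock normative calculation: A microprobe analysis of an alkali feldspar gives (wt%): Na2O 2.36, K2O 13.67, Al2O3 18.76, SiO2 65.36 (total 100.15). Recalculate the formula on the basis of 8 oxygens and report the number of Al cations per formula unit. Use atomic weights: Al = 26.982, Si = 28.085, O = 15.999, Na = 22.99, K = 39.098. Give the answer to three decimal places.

Na2O (M=61.979): mol = 0.03808; Na = 0.07616, O = 0.03808.
K2O (M=94.195): mol = 0.14512; K = 0.29024, O = 0.14512.
Al2O3 (M=101.961): mol = 0.18399; Al = 0.36798, O = 0.55197.
SiO2 (M=60.083): mol = 1.08783; Si = 1.08783, O = 2.17566.
ΣO = 2.91083; factor = 8/ΣO = 2.74836.
Al apfu = 0.36798 × 2.74836 = 1.011.

1.011 Al apfu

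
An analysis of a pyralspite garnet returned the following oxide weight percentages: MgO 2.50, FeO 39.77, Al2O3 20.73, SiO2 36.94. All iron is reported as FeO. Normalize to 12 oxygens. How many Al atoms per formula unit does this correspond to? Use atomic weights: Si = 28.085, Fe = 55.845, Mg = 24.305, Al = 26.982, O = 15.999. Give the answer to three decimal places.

MgO: 2.50/40.304 = 0.06203 mol → 0.06203 mol Mg, 0.06203 mol O.
FeO: 39.77/71.844 = 0.55356 mol → 0.55356 mol Fe, 0.55356 mol O.
Al2O3: 20.73/101.961 = 0.20331 mol → 0.40662 mol Al, 0.60993 mol O.
SiO2: 36.94/60.083 = 0.61482 mol → 0.61482 mol Si, 1.22964 mol O.
Total oxygen = 2.45516 mol. Normalization factor = 12/2.45516 = 4.88767.
Al per 12 O = 0.40662 × 4.88767 = 1.987.

1.987 Al apfu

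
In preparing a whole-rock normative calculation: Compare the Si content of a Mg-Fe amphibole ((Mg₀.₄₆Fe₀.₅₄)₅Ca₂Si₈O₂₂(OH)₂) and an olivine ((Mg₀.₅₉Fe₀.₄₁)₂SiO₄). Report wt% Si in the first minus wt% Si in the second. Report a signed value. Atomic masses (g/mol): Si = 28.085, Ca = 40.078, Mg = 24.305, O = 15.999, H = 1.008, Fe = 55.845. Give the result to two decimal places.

Si in (Mg₀.₄₆Fe₀.₅₄)₅Ca₂Si₈O₂₂(OH)₂: molar mass 897.511 g/mol; 8×28.085 = 224.680 g → 25.03 wt%.
Si in (Mg₀.₅₉Fe₀.₄₁)₂SiO₄: molar mass 166.554 g/mol; 1×28.085 = 28.085 g → 16.86 wt%.
Difference = 25.03 − 16.86 = 8.17 percentage points.

8.17 percentage points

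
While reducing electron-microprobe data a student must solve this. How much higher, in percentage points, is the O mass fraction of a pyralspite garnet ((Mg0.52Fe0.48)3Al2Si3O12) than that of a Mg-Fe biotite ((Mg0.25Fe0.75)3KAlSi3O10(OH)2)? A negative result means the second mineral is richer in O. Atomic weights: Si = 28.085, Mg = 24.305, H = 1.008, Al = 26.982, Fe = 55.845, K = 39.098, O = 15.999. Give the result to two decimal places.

3.48 percentage points

First mineral: 191.988 g O in 448.540 g formula = 42.80 wt% O.
Second mineral: 191.988 g O in 488.219 g formula = 39.32 wt% O.
42.80% − 39.32% gives a difference of 3.48 percentage points.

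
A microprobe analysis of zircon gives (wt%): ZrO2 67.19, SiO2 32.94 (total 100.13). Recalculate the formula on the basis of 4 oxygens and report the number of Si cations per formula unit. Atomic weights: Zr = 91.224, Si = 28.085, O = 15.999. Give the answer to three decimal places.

ZrO2 (M=123.222): mol = 0.54528; Zr = 0.54528, O = 1.09056.
SiO2 (M=60.083): mol = 0.54824; Si = 0.54824, O = 1.09648.
ΣO = 2.18704; factor = 4/ΣO = 1.82896.
Si apfu = 0.54824 × 1.82896 = 1.003.

1.003 Si apfu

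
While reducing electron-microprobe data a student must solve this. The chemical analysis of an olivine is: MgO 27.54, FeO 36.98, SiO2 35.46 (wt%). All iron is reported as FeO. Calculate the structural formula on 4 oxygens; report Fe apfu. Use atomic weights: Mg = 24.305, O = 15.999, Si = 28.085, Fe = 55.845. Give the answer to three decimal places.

0.866 Fe apfu

27.54 wt% MgO ÷ 40.304 g/mol = 0.68331 mol, giving 0.68331 Mg and 0.68331 O.
36.98 wt% FeO ÷ 71.844 g/mol = 0.51473 mol, giving 0.51473 Fe and 0.51473 O.
35.46 wt% SiO2 ÷ 60.083 g/mol = 0.59018 mol, giving 0.59018 Si and 1.18036 O.
Oxygen sums to 2.37840; scaling by 4/2.37840 = 1.68180 puts the formula on 4 O.
Fe: 0.51473 × 1.68180 = 0.866 atoms per formula unit.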